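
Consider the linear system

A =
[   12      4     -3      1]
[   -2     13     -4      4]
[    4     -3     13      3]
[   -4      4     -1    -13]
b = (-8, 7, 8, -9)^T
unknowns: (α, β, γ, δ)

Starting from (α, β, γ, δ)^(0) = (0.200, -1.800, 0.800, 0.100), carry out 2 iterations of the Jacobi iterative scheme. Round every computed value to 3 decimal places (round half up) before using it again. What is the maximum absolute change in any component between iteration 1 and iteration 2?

1.026

Iteration 1:
  α = (-8 - (4)·-1.800 - (-3)·0.800 - (1)·0.100) / (12) = 0.125
  β = (7 - (-2)·0.200 - (-4)·0.800 - (4)·0.100) / (13) = 0.785
  γ = (8 - (4)·0.200 - (-3)·-1.800 - (3)·0.100) / (13) = 0.115
  δ = (-9 - (-4)·0.200 - (4)·-1.800 - (-1)·0.800) / (-13) = 0.015
Iteration 2:
  α = (-8 - (4)·0.785 - (-3)·0.115 - (1)·0.015) / (12) = -0.901
  β = (7 - (-2)·0.125 - (-4)·0.115 - (4)·0.015) / (13) = 0.588
  γ = (8 - (4)·0.125 - (-3)·0.785 - (3)·0.015) / (13) = 0.755
  δ = (-9 - (-4)·0.125 - (4)·0.785 - (-1)·0.115) / (-13) = 0.887
Change: (-1.026, -0.197, 0.640, 0.872) → max |·| = 1.026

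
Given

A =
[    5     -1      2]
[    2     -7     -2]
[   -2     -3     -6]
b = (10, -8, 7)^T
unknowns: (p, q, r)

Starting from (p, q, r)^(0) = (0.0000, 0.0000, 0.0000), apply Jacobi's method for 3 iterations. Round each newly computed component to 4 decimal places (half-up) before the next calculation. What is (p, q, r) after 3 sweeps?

Iteration 1:
  p = (10 - (-1)·0.0000 - (2)·0.0000) / (5) = 2.0000
  q = (-8 - (2)·0.0000 - (-2)·0.0000) / (-7) = 1.1429
  r = (7 - (-2)·0.0000 - (-3)·0.0000) / (-6) = -1.1667
Iteration 2:
  p = (10 - (-1)·1.1429 - (2)·-1.1667) / (5) = 2.6953
  q = (-8 - (2)·2.0000 - (-2)·-1.1667) / (-7) = 2.0476
  r = (7 - (-2)·2.0000 - (-3)·1.1429) / (-6) = -2.4048
Iteration 3:
  p = (10 - (-1)·2.0476 - (2)·-2.4048) / (5) = 3.3714
  q = (-8 - (2)·2.6953 - (-2)·-2.4048) / (-7) = 2.6000
  r = (7 - (-2)·2.6953 - (-3)·2.0476) / (-6) = -3.0889

(3.3714, 2.6000, -3.0889)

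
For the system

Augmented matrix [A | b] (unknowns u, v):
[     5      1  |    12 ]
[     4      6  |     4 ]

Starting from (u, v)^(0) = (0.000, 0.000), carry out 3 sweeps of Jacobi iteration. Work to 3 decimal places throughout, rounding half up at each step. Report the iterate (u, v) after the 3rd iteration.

Iteration 1:
  u = (12 - (1)·0.000) / (5) = 2.400
  v = (4 - (4)·0.000) / (6) = 0.667
Iteration 2:
  u = (12 - (1)·0.667) / (5) = 2.267
  v = (4 - (4)·2.400) / (6) = -0.933
Iteration 3:
  u = (12 - (1)·-0.933) / (5) = 2.587
  v = (4 - (4)·2.267) / (6) = -0.845

(2.587, -0.845)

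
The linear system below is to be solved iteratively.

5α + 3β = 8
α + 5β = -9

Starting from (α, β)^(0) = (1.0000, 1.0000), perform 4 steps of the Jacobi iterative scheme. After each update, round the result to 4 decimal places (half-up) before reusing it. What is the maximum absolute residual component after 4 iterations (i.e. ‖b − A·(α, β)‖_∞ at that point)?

0.2160

Iteration 1:
  α = (8 - (3)·1.0000) / (5) = 1.0000
  β = (-9 - (1)·1.0000) / (5) = -2.0000
Iteration 2:
  α = (8 - (3)·-2.0000) / (5) = 2.8000
  β = (-9 - (1)·1.0000) / (5) = -2.0000
Iteration 3:
  α = (8 - (3)·-2.0000) / (5) = 2.8000
  β = (-9 - (1)·2.8000) / (5) = -2.3600
Iteration 4:
  α = (8 - (3)·-2.3600) / (5) = 3.0160
  β = (-9 - (1)·2.8000) / (5) = -2.3600
Residual b − A·x = (0.0000, -0.2160); ∞-norm = 0.2160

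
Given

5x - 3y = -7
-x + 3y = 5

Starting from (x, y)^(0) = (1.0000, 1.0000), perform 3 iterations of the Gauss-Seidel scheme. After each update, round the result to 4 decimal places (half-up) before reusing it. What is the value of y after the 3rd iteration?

1.4960

Iteration 1:
  x = (-7 - (-3)·1.0000) / (5) = -0.8000
  y = (5 - (-1)·-0.8000) / (3) = 1.4000
Iteration 2:
  x = (-7 - (-3)·1.4000) / (5) = -0.5600
  y = (5 - (-1)·-0.5600) / (3) = 1.4800
Iteration 3:
  x = (-7 - (-3)·1.4800) / (5) = -0.5120
  y = (5 - (-1)·-0.5120) / (3) = 1.4960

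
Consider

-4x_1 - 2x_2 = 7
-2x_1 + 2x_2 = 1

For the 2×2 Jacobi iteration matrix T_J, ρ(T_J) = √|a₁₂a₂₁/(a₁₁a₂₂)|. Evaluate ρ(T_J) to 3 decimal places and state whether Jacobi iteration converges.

a₁₂a₂₁/(a₁₁a₂₂) = (-2)·(-2) / ((-4)·(2)) = -0.500000
ρ = √|-0.500000| = √0.500000 = 0.707
ρ < 1, so Jacobi converges

0.707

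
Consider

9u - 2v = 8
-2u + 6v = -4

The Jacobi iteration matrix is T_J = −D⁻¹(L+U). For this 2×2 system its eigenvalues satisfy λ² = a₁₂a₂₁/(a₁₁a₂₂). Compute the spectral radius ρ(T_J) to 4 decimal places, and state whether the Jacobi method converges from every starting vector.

0.2722

a₁₂a₂₁/(a₁₁a₂₂) = (-2)·(-2) / ((9)·(6)) = 0.074074
ρ = √|0.074074| = √0.074074 = 0.2722
ρ < 1, so Jacobi converges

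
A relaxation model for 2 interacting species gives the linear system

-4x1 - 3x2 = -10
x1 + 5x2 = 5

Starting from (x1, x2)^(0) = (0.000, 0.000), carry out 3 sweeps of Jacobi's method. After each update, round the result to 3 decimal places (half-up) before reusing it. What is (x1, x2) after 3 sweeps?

(2.125, 0.650)

Iteration 1:
  x1 = (-10 - (-3)·0.000) / (-4) = 2.500
  x2 = (5 - (1)·0.000) / (5) = 1.000
Iteration 2:
  x1 = (-10 - (-3)·1.000) / (-4) = 1.750
  x2 = (5 - (1)·2.500) / (5) = 0.500
Iteration 3:
  x1 = (-10 - (-3)·0.500) / (-4) = 2.125
  x2 = (5 - (1)·1.750) / (5) = 0.650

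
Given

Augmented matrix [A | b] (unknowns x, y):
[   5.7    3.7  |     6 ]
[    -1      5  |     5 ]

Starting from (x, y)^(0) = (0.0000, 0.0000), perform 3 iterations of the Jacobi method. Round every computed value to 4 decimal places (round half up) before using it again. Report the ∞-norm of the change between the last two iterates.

0.1366

Iteration 1:
  x = (6 - (3.7)·0.0000) / (5.7) = 1.0526
  y = (5 - (-1)·0.0000) / (5) = 1.0000
Iteration 2:
  x = (6 - (3.7)·1.0000) / (5.7) = 0.4035
  y = (5 - (-1)·1.0526) / (5) = 1.2105
Iteration 3:
  x = (6 - (3.7)·1.2105) / (5.7) = 0.2669
  y = (5 - (-1)·0.4035) / (5) = 1.0807
Change: (-0.1366, -0.1298) → max |·| = 0.1366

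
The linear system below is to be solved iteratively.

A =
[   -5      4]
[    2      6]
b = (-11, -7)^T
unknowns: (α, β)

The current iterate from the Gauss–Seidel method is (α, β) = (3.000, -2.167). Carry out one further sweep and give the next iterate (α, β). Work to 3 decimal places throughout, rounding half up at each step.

One sweep:
  α = (-11 - (4)·-2.167) / (-5) = 0.466
  β = (-7 - (2)·0.466) / (6) = -1.322

(0.466, -1.322)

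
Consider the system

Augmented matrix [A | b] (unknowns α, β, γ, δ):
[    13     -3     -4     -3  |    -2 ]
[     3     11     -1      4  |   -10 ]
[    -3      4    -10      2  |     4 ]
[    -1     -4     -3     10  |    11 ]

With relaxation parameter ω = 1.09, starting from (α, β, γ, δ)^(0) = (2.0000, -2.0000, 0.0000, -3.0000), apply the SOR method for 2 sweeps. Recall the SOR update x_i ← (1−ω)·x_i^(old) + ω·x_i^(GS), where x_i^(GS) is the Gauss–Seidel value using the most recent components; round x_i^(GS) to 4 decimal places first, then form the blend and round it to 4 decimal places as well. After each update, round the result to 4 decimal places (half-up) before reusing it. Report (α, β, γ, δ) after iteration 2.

(0.5311, -1.8806, -1.0626, -0.0549)

Iteration 1:
  α: GS value = (-2 - (-3)·-2.0000 - (-4)·0.0000 - (-3)·-3.0000) / (13) = -1.3077;  α ← (1−ω)·2.0000 + ω·-1.3077 = -1.6054
  β: GS value = (-10 - (3)·-1.6054 - (-1)·0.0000 - (4)·-3.0000) / (11) = 0.6197;  β ← (1−ω)·-2.0000 + ω·0.6197 = 0.8555
  γ: GS value = (4 - (-3)·-1.6054 - (4)·0.8555 - (2)·-3.0000) / (-10) = -0.1762;  γ ← (1−ω)·0.0000 + ω·-0.1762 = -0.1921
  δ: GS value = (11 - (-1)·-1.6054 - (-4)·0.8555 - (-3)·-0.1921) / (10) = 1.2240;  δ ← (1−ω)·-3.0000 + ω·1.2240 = 1.6042
Iteration 2:
  α: GS value = (-2 - (-3)·0.8555 - (-4)·-0.1921 - (-3)·1.6042) / (13) = 0.3547;  α ← (1−ω)·-1.6054 + ω·0.3547 = 0.5311
  β: GS value = (-10 - (3)·0.5311 - (-1)·-0.1921 - (4)·1.6042) / (11) = -1.6547;  β ← (1−ω)·0.8555 + ω·-1.6547 = -1.8806
  γ: GS value = (4 - (-3)·0.5311 - (4)·-1.8806 - (2)·1.6042) / (-10) = -0.9907;  γ ← (1−ω)·-0.1921 + ω·-0.9907 = -1.0626
  δ: GS value = (11 - (-1)·0.5311 - (-4)·-1.8806 - (-3)·-1.0626) / (10) = 0.0821;  δ ← (1−ω)·1.6042 + ω·0.0821 = -0.0549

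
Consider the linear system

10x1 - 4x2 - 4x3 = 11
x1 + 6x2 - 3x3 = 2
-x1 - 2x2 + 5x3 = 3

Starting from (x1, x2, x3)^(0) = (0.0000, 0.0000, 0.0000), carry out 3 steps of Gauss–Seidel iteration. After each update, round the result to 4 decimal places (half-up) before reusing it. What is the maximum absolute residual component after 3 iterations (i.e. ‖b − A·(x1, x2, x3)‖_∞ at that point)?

0.6142

Iteration 1:
  x1 = (11 - (-4)·0.0000 - (-4)·0.0000) / (10) = 1.1000
  x2 = (2 - (1)·1.1000 - (-3)·0.0000) / (6) = 0.1500
  x3 = (3 - (-1)·1.1000 - (-2)·0.1500) / (5) = 0.8800
Iteration 2:
  x1 = (11 - (-4)·0.1500 - (-4)·0.8800) / (10) = 1.5120
  x2 = (2 - (1)·1.5120 - (-3)·0.8800) / (6) = 0.5213
  x3 = (3 - (-1)·1.5120 - (-2)·0.5213) / (5) = 1.1109
Iteration 3:
  x1 = (11 - (-4)·0.5213 - (-4)·1.1109) / (10) = 1.7529
  x2 = (2 - (1)·1.7529 - (-3)·1.1109) / (6) = 0.5966
  x3 = (3 - (-1)·1.7529 - (-2)·0.5966) / (5) = 1.1892
Residual b − A·x = (0.6142, 0.2351, 0.0001); ∞-norm = 0.6142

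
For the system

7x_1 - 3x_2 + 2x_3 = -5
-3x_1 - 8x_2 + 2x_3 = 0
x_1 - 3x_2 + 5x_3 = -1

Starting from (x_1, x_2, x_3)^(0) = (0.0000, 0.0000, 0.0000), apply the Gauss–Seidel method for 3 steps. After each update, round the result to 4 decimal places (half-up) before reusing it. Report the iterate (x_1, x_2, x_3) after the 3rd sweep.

(-0.6258, 0.2554, 0.0784)

Iteration 1:
  x_1 = (-5 - (-3)·0.0000 - (2)·0.0000) / (7) = -0.7143
  x_2 = (0 - (-3)·-0.7143 - (2)·0.0000) / (-8) = 0.2679
  x_3 = (-1 - (1)·-0.7143 - (-3)·0.2679) / (5) = 0.1036
Iteration 2:
  x_1 = (-5 - (-3)·0.2679 - (2)·0.1036) / (7) = -0.6291
  x_2 = (0 - (-3)·-0.6291 - (2)·0.1036) / (-8) = 0.2618
  x_3 = (-1 - (1)·-0.6291 - (-3)·0.2618) / (5) = 0.0829
Iteration 3:
  x_1 = (-5 - (-3)·0.2618 - (2)·0.0829) / (7) = -0.6258
  x_2 = (0 - (-3)·-0.6258 - (2)·0.0829) / (-8) = 0.2554
  x_3 = (-1 - (1)·-0.6258 - (-3)·0.2554) / (5) = 0.0784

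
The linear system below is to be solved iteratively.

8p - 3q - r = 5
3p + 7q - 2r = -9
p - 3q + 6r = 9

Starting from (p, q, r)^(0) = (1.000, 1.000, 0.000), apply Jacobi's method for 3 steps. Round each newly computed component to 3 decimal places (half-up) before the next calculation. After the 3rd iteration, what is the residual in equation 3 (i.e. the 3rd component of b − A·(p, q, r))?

Iteration 1:
  p = (5 - (-3)·1.000 - (-1)·0.000) / (8) = 1.000
  q = (-9 - (3)·1.000 - (-2)·0.000) / (7) = -1.714
  r = (9 - (1)·1.000 - (-3)·1.000) / (6) = 1.833
Iteration 2:
  p = (5 - (-3)·-1.714 - (-1)·1.833) / (8) = 0.211
  q = (-9 - (3)·1.000 - (-2)·1.833) / (7) = -1.191
  r = (9 - (1)·1.000 - (-3)·-1.714) / (6) = 0.476
Iteration 3:
  p = (5 - (-3)·-1.191 - (-1)·0.476) / (8) = 0.238
  q = (-9 - (3)·0.211 - (-2)·0.476) / (7) = -1.240
  r = (9 - (1)·0.211 - (-3)·-1.191) / (6) = 0.869
Residual b − A·x = (0.245, 0.704, -0.172)

-0.172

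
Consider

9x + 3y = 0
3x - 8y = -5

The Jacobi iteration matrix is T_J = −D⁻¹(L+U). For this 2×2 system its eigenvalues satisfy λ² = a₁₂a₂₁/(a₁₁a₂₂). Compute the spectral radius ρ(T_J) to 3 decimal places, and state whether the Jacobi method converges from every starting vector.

0.354

a₁₂a₂₁/(a₁₁a₂₂) = (3)·(3) / ((9)·(-8)) = -0.125000
ρ = √|-0.125000| = √0.125000 = 0.354
ρ < 1, so Jacobi converges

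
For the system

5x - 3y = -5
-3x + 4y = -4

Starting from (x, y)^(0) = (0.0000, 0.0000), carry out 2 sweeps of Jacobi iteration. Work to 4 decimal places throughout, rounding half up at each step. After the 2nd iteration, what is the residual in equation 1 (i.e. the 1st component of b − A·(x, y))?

Iteration 1:
  x = (-5 - (-3)·0.0000) / (5) = -1.0000
  y = (-4 - (-3)·0.0000) / (4) = -1.0000
Iteration 2:
  x = (-5 - (-3)·-1.0000) / (5) = -1.6000
  y = (-4 - (-3)·-1.0000) / (4) = -1.7500
Residual b − A·x = (-2.2500, -1.8000)

-2.2500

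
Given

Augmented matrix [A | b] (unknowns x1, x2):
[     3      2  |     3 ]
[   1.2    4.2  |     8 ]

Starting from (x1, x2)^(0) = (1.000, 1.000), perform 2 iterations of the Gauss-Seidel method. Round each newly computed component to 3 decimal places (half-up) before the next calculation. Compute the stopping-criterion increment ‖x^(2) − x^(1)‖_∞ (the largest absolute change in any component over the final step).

0.540

Iteration 1:
  x1 = (3 - (2)·1.000) / (3) = 0.333
  x2 = (8 - (1.2)·0.333) / (4.2) = 1.810
Iteration 2:
  x1 = (3 - (2)·1.810) / (3) = -0.207
  x2 = (8 - (1.2)·-0.207) / (4.2) = 1.964
Change: (-0.540, 0.154) → max |·| = 0.540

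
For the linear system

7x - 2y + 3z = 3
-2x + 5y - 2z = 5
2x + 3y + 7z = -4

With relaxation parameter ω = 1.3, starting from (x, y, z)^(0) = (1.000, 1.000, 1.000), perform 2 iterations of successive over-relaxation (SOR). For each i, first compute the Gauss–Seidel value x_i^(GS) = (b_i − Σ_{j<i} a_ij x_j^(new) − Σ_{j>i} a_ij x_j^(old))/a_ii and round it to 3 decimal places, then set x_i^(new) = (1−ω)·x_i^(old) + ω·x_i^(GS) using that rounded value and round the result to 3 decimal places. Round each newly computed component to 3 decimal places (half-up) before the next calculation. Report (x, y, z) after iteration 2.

Iteration 1:
  x: GS value = (3 - (-2)·1.000 - (3)·1.000) / (7) = 0.286;  x ← (1−ω)·1.000 + ω·0.286 = 0.072
  y: GS value = (5 - (-2)·0.072 - (-2)·1.000) / (5) = 1.429;  y ← (1−ω)·1.000 + ω·1.429 = 1.558
  z: GS value = (-4 - (2)·0.072 - (3)·1.558) / (7) = -1.260;  z ← (1−ω)·1.000 + ω·-1.260 = -1.938
Iteration 2:
  x: GS value = (3 - (-2)·1.558 - (3)·-1.938) / (7) = 1.704;  x ← (1−ω)·0.072 + ω·1.704 = 2.194
  y: GS value = (5 - (-2)·2.194 - (-2)·-1.938) / (5) = 1.102;  y ← (1−ω)·1.558 + ω·1.102 = 0.965
  z: GS value = (-4 - (2)·2.194 - (3)·0.965) / (7) = -1.612;  z ← (1−ω)·-1.938 + ω·-1.612 = -1.514

(2.194, 0.965, -1.514)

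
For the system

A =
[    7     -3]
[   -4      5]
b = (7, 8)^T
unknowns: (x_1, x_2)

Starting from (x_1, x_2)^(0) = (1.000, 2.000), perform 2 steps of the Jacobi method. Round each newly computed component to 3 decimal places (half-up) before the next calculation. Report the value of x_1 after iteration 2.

2.029

Iteration 1:
  x_1 = (7 - (-3)·2.000) / (7) = 1.857
  x_2 = (8 - (-4)·1.000) / (5) = 2.400
Iteration 2:
  x_1 = (7 - (-3)·2.400) / (7) = 2.029
  x_2 = (8 - (-4)·1.857) / (5) = 3.086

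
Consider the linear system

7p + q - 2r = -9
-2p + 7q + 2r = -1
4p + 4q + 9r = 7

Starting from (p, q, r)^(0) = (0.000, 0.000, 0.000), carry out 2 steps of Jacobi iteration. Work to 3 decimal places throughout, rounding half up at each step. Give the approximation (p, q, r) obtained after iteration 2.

Iteration 1:
  p = (-9 - (1)·0.000 - (-2)·0.000) / (7) = -1.286
  q = (-1 - (-2)·0.000 - (2)·0.000) / (7) = -0.143
  r = (7 - (4)·0.000 - (4)·0.000) / (9) = 0.778
Iteration 2:
  p = (-9 - (1)·-0.143 - (-2)·0.778) / (7) = -1.043
  q = (-1 - (-2)·-1.286 - (2)·0.778) / (7) = -0.733
  r = (7 - (4)·-1.286 - (4)·-0.143) / (9) = 1.413

(-1.043, -0.733, 1.413)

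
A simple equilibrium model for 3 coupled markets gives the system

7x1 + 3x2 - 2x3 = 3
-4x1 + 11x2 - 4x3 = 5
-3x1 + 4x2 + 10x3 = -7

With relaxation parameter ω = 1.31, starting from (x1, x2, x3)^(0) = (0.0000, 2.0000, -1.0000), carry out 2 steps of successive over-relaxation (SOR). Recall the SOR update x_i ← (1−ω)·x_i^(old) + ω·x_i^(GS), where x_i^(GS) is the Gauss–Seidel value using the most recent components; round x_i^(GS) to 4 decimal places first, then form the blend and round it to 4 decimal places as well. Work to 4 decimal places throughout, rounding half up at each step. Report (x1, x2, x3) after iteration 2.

Iteration 1:
  x1: GS value = (3 - (3)·2.0000 - (-2)·-1.0000) / (7) = -0.7143;  x1 ← (1−ω)·0.0000 + ω·-0.7143 = -0.9357
  x2: GS value = (5 - (-4)·-0.9357 - (-4)·-1.0000) / (11) = -0.2493;  x2 ← (1−ω)·2.0000 + ω·-0.2493 = -0.9466
  x3: GS value = (-7 - (-3)·-0.9357 - (4)·-0.9466) / (10) = -0.6021;  x3 ← (1−ω)·-1.0000 + ω·-0.6021 = -0.4788
Iteration 2:
  x1: GS value = (3 - (3)·-0.9466 - (-2)·-0.4788) / (7) = 0.6975;  x1 ← (1−ω)·-0.9357 + ω·0.6975 = 1.2038
  x2: GS value = (5 - (-4)·1.2038 - (-4)·-0.4788) / (11) = 0.7182;  x2 ← (1−ω)·-0.9466 + ω·0.7182 = 1.2343
  x3: GS value = (-7 - (-3)·1.2038 - (4)·1.2343) / (10) = -0.8326;  x3 ← (1−ω)·-0.4788 + ω·-0.8326 = -0.9423

(1.2038, 1.2343, -0.9423)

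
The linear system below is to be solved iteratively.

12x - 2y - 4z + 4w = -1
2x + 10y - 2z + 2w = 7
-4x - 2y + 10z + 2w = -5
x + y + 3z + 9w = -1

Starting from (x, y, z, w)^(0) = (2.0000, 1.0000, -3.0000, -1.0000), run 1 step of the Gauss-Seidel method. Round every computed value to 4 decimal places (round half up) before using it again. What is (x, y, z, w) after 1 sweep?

Iteration 1:
  x = (-1 - (-2)·1.0000 - (-4)·-3.0000 - (4)·-1.0000) / (12) = -0.5833
  y = (7 - (2)·-0.5833 - (-2)·-3.0000 - (2)·-1.0000) / (10) = 0.4167
  z = (-5 - (-4)·-0.5833 - (-2)·0.4167 - (2)·-1.0000) / (10) = -0.4500
  w = (-1 - (1)·-0.5833 - (1)·0.4167 - (3)·-0.4500) / (9) = 0.0574

(-0.5833, 0.4167, -0.4500, 0.0574)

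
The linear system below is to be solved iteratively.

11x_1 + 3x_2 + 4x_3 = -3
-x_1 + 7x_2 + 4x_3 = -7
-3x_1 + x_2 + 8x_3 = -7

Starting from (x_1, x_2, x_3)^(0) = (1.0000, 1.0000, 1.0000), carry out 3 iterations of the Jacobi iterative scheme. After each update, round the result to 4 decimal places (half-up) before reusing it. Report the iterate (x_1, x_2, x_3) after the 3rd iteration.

Iteration 1:
  x_1 = (-3 - (3)·1.0000 - (4)·1.0000) / (11) = -0.9091
  x_2 = (-7 - (-1)·1.0000 - (4)·1.0000) / (7) = -1.4286
  x_3 = (-7 - (-3)·1.0000 - (1)·1.0000) / (8) = -0.6250
Iteration 2:
  x_1 = (-3 - (3)·-1.4286 - (4)·-0.6250) / (11) = 0.3442
  x_2 = (-7 - (-1)·-0.9091 - (4)·-0.6250) / (7) = -0.7727
  x_3 = (-7 - (-3)·-0.9091 - (1)·-1.4286) / (8) = -1.0373
Iteration 3:
  x_1 = (-3 - (3)·-0.7727 - (4)·-1.0373) / (11) = 0.3152
  x_2 = (-7 - (-1)·0.3442 - (4)·-1.0373) / (7) = -0.3581
  x_3 = (-7 - (-3)·0.3442 - (1)·-0.7727) / (8) = -0.6493

(0.3152, -0.3581, -0.6493)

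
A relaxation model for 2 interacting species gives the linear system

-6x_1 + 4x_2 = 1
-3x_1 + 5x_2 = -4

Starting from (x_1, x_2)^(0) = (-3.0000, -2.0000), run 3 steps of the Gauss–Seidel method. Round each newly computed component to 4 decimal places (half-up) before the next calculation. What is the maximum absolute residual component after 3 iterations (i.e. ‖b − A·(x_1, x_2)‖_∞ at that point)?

0.1920

Iteration 1:
  x_1 = (1 - (4)·-2.0000) / (-6) = -1.5000
  x_2 = (-4 - (-3)·-1.5000) / (5) = -1.7000
Iteration 2:
  x_1 = (1 - (4)·-1.7000) / (-6) = -1.3000
  x_2 = (-4 - (-3)·-1.3000) / (5) = -1.5800
Iteration 3:
  x_1 = (1 - (4)·-1.5800) / (-6) = -1.2200
  x_2 = (-4 - (-3)·-1.2200) / (5) = -1.5320
Residual b − A·x = (-0.1920, 0.0000); ∞-norm = 0.1920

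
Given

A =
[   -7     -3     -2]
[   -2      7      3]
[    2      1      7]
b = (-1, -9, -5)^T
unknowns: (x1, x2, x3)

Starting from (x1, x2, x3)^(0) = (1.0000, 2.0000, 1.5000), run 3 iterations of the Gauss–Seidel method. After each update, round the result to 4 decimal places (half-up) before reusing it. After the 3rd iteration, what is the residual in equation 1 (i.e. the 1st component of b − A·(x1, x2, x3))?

0.9074

Iteration 1:
  x1 = (-1 - (-3)·2.0000 - (-2)·1.5000) / (-7) = -1.1429
  x2 = (-9 - (-2)·-1.1429 - (3)·1.5000) / (7) = -2.2551
  x3 = (-5 - (2)·-1.1429 - (1)·-2.2551) / (7) = -0.0656
Iteration 2:
  x1 = (-1 - (-3)·-2.2551 - (-2)·-0.0656) / (-7) = 1.1281
  x2 = (-9 - (-2)·1.1281 - (3)·-0.0656) / (7) = -0.9353
  x3 = (-5 - (2)·1.1281 - (1)·-0.9353) / (7) = -0.9030
Iteration 3:
  x1 = (-1 - (-3)·-0.9353 - (-2)·-0.9030) / (-7) = 0.8017
  x2 = (-9 - (-2)·0.8017 - (3)·-0.9030) / (7) = -0.6697
  x3 = (-5 - (2)·0.8017 - (1)·-0.6697) / (7) = -0.8477
Residual b − A·x = (0.9074, -0.1656, 0.0002)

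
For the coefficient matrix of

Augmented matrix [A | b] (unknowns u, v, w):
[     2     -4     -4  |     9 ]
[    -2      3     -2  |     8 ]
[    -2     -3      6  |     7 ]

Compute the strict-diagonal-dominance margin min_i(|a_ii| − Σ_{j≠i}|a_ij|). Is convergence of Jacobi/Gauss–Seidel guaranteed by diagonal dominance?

row 1: |2| − (4+4) = -6
row 2: |3| − (2+2) = -1
row 3: |6| − (2+3) = 1
minimum over rows = -6 → not strictly diagonally dominant

-6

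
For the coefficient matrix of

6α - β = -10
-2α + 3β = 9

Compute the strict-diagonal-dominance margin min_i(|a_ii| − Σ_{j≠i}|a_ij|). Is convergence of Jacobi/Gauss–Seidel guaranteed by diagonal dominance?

1

row 1: |6| − (1) = 5
row 2: |3| − (2) = 1
minimum over rows = 1 → strictly diagonally dominant (convergence guaranteed)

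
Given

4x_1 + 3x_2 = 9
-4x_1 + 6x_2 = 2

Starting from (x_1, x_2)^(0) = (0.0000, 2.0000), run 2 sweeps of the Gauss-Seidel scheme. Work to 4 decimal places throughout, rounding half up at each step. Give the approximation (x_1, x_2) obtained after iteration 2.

(1.6250, 1.4167)

Iteration 1:
  x_1 = (9 - (3)·2.0000) / (4) = 0.7500
  x_2 = (2 - (-4)·0.7500) / (6) = 0.8333
Iteration 2:
  x_1 = (9 - (3)·0.8333) / (4) = 1.6250
  x_2 = (2 - (-4)·1.6250) / (6) = 1.4167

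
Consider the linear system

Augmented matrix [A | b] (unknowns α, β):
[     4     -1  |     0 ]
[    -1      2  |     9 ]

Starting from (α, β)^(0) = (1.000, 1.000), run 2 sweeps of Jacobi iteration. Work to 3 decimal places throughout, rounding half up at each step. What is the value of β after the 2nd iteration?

4.625

Iteration 1:
  α = (0 - (-1)·1.000) / (4) = 0.250
  β = (9 - (-1)·1.000) / (2) = 5.000
Iteration 2:
  α = (0 - (-1)·5.000) / (4) = 1.250
  β = (9 - (-1)·0.250) / (2) = 4.625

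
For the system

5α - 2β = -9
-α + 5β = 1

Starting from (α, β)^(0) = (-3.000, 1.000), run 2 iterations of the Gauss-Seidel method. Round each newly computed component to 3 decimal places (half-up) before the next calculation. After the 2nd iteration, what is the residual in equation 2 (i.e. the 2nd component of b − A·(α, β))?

Iteration 1:
  α = (-9 - (-2)·1.000) / (5) = -1.400
  β = (1 - (-1)·-1.400) / (5) = -0.080
Iteration 2:
  α = (-9 - (-2)·-0.080) / (5) = -1.832
  β = (1 - (-1)·-1.832) / (5) = -0.166
Residual b − A·x = (-0.172, -0.002)

-0.002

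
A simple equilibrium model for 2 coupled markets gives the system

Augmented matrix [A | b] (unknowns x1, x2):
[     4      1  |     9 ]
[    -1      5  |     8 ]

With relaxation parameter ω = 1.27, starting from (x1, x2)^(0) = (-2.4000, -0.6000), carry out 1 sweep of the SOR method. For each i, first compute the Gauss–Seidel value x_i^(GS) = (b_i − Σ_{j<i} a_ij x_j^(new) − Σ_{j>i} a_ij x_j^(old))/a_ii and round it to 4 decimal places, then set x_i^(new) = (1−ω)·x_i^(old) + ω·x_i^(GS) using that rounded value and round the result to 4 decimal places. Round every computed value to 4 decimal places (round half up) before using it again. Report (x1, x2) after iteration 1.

Iteration 1:
  x1: GS value = (9 - (1)·-0.6000) / (4) = 2.4000;  x1 ← (1−ω)·-2.4000 + ω·2.4000 = 3.6960
  x2: GS value = (8 - (-1)·3.6960) / (5) = 2.3392;  x2 ← (1−ω)·-0.6000 + ω·2.3392 = 3.1328

(3.6960, 3.1328)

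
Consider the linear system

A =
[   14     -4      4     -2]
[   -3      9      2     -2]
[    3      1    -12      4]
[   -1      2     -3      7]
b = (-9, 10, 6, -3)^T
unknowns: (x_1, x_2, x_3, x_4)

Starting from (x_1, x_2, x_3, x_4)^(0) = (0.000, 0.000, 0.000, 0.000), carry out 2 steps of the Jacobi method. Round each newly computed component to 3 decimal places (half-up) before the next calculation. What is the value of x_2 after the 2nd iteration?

0.913

Iteration 1:
  x_1 = (-9 - (-4)·0.000 - (4)·0.000 - (-2)·0.000) / (14) = -0.643
  x_2 = (10 - (-3)·0.000 - (2)·0.000 - (-2)·0.000) / (9) = 1.111
  x_3 = (6 - (3)·0.000 - (1)·0.000 - (4)·0.000) / (-12) = -0.500
  x_4 = (-3 - (-1)·0.000 - (2)·0.000 - (-3)·0.000) / (7) = -0.429
Iteration 2:
  x_1 = (-9 - (-4)·1.111 - (4)·-0.500 - (-2)·-0.429) / (14) = -0.244
  x_2 = (10 - (-3)·-0.643 - (2)·-0.500 - (-2)·-0.429) / (9) = 0.913
  x_3 = (6 - (3)·-0.643 - (1)·1.111 - (4)·-0.429) / (-12) = -0.711
  x_4 = (-3 - (-1)·-0.643 - (2)·1.111 - (-3)·-0.500) / (7) = -1.052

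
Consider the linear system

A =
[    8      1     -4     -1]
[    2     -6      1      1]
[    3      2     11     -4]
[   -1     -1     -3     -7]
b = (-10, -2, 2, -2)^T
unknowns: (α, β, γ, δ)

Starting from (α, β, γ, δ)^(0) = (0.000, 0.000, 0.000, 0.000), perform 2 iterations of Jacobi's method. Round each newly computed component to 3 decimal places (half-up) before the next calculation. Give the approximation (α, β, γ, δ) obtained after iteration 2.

Iteration 1:
  α = (-10 - (1)·0.000 - (-4)·0.000 - (-1)·0.000) / (8) = -1.250
  β = (-2 - (2)·0.000 - (1)·0.000 - (1)·0.000) / (-6) = 0.333
  γ = (2 - (3)·0.000 - (2)·0.000 - (-4)·0.000) / (11) = 0.182
  δ = (-2 - (-1)·0.000 - (-1)·0.000 - (-3)·0.000) / (-7) = 0.286
Iteration 2:
  α = (-10 - (1)·0.333 - (-4)·0.182 - (-1)·0.286) / (8) = -1.165
  β = (-2 - (2)·-1.250 - (1)·0.182 - (1)·0.286) / (-6) = -0.005
  γ = (2 - (3)·-1.250 - (2)·0.333 - (-4)·0.286) / (11) = 0.566
  δ = (-2 - (-1)·-1.250 - (-1)·0.333 - (-3)·0.182) / (-7) = 0.339

(-1.165, -0.005, 0.566, 0.339)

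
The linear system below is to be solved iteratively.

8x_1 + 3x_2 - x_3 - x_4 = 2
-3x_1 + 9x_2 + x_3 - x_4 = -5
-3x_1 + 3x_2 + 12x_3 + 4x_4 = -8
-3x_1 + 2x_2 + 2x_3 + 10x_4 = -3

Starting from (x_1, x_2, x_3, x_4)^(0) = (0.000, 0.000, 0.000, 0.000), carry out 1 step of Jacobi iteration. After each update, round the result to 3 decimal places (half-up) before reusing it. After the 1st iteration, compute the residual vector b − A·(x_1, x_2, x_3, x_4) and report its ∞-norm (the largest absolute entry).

3.622

Iteration 1:
  x_1 = (2 - (3)·0.000 - (-1)·0.000 - (-1)·0.000) / (8) = 0.250
  x_2 = (-5 - (-3)·0.000 - (1)·0.000 - (-1)·0.000) / (9) = -0.556
  x_3 = (-8 - (-3)·0.000 - (3)·0.000 - (4)·0.000) / (12) = -0.667
  x_4 = (-3 - (-3)·0.000 - (2)·0.000 - (2)·0.000) / (10) = -0.300
Residual b − A·x = (0.701, 1.121, 3.622, 3.196); ∞-norm = 3.622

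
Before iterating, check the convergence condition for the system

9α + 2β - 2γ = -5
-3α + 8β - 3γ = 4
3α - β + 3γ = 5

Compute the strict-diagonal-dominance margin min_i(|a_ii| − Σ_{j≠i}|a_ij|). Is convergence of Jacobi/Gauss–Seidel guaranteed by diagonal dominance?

-1

row 1: |9| − (2+2) = 5
row 2: |8| − (3+3) = 2
row 3: |3| − (3+1) = -1
minimum over rows = -1 → not strictly diagonally dominant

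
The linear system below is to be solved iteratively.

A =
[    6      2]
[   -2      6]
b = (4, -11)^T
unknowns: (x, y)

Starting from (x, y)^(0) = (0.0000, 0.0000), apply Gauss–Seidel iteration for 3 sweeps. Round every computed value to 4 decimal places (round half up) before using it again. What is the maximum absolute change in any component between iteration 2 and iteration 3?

Iteration 1:
  x = (4 - (2)·0.0000) / (6) = 0.6667
  y = (-11 - (-2)·0.6667) / (6) = -1.6111
Iteration 2:
  x = (4 - (2)·-1.6111) / (6) = 1.2037
  y = (-11 - (-2)·1.2037) / (6) = -1.4321
Iteration 3:
  x = (4 - (2)·-1.4321) / (6) = 1.1440
  y = (-11 - (-2)·1.1440) / (6) = -1.4520
Change: (-0.0597, -0.0199) → max |·| = 0.0597

0.0597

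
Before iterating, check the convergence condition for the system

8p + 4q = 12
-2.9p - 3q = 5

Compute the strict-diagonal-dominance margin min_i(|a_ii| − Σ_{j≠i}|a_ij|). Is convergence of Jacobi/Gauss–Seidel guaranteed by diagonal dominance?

row 1: |8| − (4) = 4
row 2: |-3| − (2.9) = 0.1
minimum over rows = 0.1 → strictly diagonally dominant (convergence guaranteed)

0.1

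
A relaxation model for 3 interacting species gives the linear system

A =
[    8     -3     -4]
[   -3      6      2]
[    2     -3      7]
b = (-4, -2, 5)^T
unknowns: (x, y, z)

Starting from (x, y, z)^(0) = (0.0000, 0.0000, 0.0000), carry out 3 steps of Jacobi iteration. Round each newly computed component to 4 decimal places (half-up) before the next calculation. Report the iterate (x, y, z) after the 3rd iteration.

(-0.4509, -0.7053, 0.4388)

Iteration 1:
  x = (-4 - (-3)·0.0000 - (-4)·0.0000) / (8) = -0.5000
  y = (-2 - (-3)·0.0000 - (2)·0.0000) / (6) = -0.3333
  z = (5 - (2)·0.0000 - (-3)·0.0000) / (7) = 0.7143
Iteration 2:
  x = (-4 - (-3)·-0.3333 - (-4)·0.7143) / (8) = -0.2678
  y = (-2 - (-3)·-0.5000 - (2)·0.7143) / (6) = -0.8214
  z = (5 - (2)·-0.5000 - (-3)·-0.3333) / (7) = 0.7143
Iteration 3:
  x = (-4 - (-3)·-0.8214 - (-4)·0.7143) / (8) = -0.4509
  y = (-2 - (-3)·-0.2678 - (2)·0.7143) / (6) = -0.7053
  z = (5 - (2)·-0.2678 - (-3)·-0.8214) / (7) = 0.4388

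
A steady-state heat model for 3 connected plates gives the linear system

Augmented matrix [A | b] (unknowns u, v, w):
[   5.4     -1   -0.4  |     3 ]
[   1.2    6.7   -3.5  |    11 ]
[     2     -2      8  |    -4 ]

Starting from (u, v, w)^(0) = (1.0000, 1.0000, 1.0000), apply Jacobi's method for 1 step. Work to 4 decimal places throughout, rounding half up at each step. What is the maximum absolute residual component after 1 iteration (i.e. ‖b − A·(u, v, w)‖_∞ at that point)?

Iteration 1:
  u = (3 - (-1)·1.0000 - (-0.4)·1.0000) / (5.4) = 0.8148
  v = (11 - (1.2)·1.0000 - (-3.5)·1.0000) / (6.7) = 1.9851
  w = (-4 - (2)·1.0000 - (-2)·1.0000) / (8) = -0.5000
Residual b − A·x = (0.3852, -5.0279, 2.3406); ∞-norm = 5.0279

5.0279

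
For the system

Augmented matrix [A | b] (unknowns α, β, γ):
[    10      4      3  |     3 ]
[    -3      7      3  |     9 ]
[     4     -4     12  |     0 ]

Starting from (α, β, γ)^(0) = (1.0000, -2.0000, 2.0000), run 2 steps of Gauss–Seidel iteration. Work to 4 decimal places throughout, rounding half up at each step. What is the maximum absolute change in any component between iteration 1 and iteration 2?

Iteration 1:
  α = (3 - (4)·-2.0000 - (3)·2.0000) / (10) = 0.5000
  β = (9 - (-3)·0.5000 - (3)·2.0000) / (7) = 0.6429
  γ = (0 - (4)·0.5000 - (-4)·0.6429) / (12) = 0.0476
Iteration 2:
  α = (3 - (4)·0.6429 - (3)·0.0476) / (10) = 0.0286
  β = (9 - (-3)·0.0286 - (3)·0.0476) / (7) = 1.2776
  γ = (0 - (4)·0.0286 - (-4)·1.2776) / (12) = 0.4163
Change: (-0.4714, 0.6347, 0.3687) → max |·| = 0.6347

0.6347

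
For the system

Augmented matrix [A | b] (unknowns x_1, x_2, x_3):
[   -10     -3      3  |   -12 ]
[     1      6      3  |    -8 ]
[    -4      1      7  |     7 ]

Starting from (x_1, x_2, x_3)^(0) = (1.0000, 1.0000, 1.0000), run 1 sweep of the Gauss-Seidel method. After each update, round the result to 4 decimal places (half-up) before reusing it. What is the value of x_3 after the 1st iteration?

Iteration 1:
  x_1 = (-12 - (-3)·1.0000 - (3)·1.0000) / (-10) = 1.2000
  x_2 = (-8 - (1)·1.2000 - (3)·1.0000) / (6) = -2.0333
  x_3 = (7 - (-4)·1.2000 - (1)·-2.0333) / (7) = 1.9762

1.9762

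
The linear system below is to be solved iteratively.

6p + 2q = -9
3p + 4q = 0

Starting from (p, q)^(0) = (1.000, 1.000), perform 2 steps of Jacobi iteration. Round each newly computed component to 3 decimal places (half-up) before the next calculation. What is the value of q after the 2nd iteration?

Iteration 1:
  p = (-9 - (2)·1.000) / (6) = -1.833
  q = (0 - (3)·1.000) / (4) = -0.750
Iteration 2:
  p = (-9 - (2)·-0.750) / (6) = -1.250
  q = (0 - (3)·-1.833) / (4) = 1.375

1.375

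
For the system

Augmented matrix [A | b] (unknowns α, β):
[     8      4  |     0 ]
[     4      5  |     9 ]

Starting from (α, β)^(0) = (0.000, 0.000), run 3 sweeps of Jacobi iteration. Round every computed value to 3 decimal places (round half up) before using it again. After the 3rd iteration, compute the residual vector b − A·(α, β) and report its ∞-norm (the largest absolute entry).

Iteration 1:
  α = (0 - (4)·0.000) / (8) = 0.000
  β = (9 - (4)·0.000) / (5) = 1.800
Iteration 2:
  α = (0 - (4)·1.800) / (8) = -0.900
  β = (9 - (4)·0.000) / (5) = 1.800
Iteration 3:
  α = (0 - (4)·1.800) / (8) = -0.900
  β = (9 - (4)·-0.900) / (5) = 2.520
Residual b − A·x = (-2.880, 0.000); ∞-norm = 2.880

2.880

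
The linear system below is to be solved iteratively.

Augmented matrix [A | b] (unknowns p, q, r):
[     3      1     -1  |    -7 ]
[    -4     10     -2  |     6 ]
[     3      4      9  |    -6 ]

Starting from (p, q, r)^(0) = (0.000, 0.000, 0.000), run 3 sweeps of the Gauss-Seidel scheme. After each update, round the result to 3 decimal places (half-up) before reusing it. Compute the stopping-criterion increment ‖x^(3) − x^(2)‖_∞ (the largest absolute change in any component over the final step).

Iteration 1:
  p = (-7 - (1)·0.000 - (-1)·0.000) / (3) = -2.333
  q = (6 - (-4)·-2.333 - (-2)·0.000) / (10) = -0.333
  r = (-6 - (3)·-2.333 - (4)·-0.333) / (9) = 0.259
Iteration 2:
  p = (-7 - (1)·-0.333 - (-1)·0.259) / (3) = -2.136
  q = (6 - (-4)·-2.136 - (-2)·0.259) / (10) = -0.203
  r = (-6 - (3)·-2.136 - (4)·-0.203) / (9) = 0.136
Iteration 3:
  p = (-7 - (1)·-0.203 - (-1)·0.136) / (3) = -2.220
  q = (6 - (-4)·-2.220 - (-2)·0.136) / (10) = -0.261
  r = (-6 - (3)·-2.220 - (4)·-0.261) / (9) = 0.189
Change: (-0.084, -0.058, 0.053) → max |·| = 0.084

0.084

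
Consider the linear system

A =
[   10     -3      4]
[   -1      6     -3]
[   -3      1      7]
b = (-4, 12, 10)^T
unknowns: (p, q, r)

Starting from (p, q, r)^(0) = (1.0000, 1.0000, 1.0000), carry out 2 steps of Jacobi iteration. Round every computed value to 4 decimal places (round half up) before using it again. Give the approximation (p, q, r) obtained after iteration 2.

(-0.2857, 2.7738, 0.8333)

Iteration 1:
  p = (-4 - (-3)·1.0000 - (4)·1.0000) / (10) = -0.5000
  q = (12 - (-1)·1.0000 - (-3)·1.0000) / (6) = 2.6667
  r = (10 - (-3)·1.0000 - (1)·1.0000) / (7) = 1.7143
Iteration 2:
  p = (-4 - (-3)·2.6667 - (4)·1.7143) / (10) = -0.2857
  q = (12 - (-1)·-0.5000 - (-3)·1.7143) / (6) = 2.7738
  r = (10 - (-3)·-0.5000 - (1)·2.6667) / (7) = 0.8333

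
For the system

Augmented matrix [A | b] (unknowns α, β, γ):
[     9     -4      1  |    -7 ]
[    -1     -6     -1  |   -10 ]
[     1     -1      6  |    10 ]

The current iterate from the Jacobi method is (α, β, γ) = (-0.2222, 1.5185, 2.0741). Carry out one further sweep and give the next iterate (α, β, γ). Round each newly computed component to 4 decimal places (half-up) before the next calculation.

(-0.3333, 1.3580, 1.9568)

One sweep:
  α = (-7 - (-4)·1.5185 - (1)·2.0741) / (9) = -0.3333
  β = (-10 - (-1)·-0.2222 - (-1)·2.0741) / (-6) = 1.3580
  γ = (10 - (1)·-0.2222 - (-1)·1.5185) / (6) = 1.9568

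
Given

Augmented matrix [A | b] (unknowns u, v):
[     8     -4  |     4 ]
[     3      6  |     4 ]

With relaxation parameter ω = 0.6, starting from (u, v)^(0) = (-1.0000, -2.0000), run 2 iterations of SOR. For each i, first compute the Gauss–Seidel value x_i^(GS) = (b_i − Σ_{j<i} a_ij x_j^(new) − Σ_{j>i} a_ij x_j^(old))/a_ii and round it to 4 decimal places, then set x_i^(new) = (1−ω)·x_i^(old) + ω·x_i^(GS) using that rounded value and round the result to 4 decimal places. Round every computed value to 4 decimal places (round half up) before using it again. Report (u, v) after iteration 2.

Iteration 1:
  u: GS value = (4 - (-4)·-2.0000) / (8) = -0.5000;  u ← (1−ω)·-1.0000 + ω·-0.5000 = -0.7000
  v: GS value = (4 - (3)·-0.7000) / (6) = 1.0167;  v ← (1−ω)·-2.0000 + ω·1.0167 = -0.1900
Iteration 2:
  u: GS value = (4 - (-4)·-0.1900) / (8) = 0.4050;  u ← (1−ω)·-0.7000 + ω·0.4050 = -0.0370
  v: GS value = (4 - (3)·-0.0370) / (6) = 0.6852;  v ← (1−ω)·-0.1900 + ω·0.6852 = 0.3351

(-0.0370, 0.3351)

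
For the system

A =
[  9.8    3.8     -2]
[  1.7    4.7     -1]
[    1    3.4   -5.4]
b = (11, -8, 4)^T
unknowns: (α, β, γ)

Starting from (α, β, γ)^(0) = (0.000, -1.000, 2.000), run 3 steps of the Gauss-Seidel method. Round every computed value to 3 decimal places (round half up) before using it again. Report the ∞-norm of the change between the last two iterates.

Iteration 1:
  α = (11 - (3.8)·-1.000 - (-2)·2.000) / (9.8) = 1.918
  β = (-8 - (1.7)·1.918 - (-1)·2.000) / (4.7) = -1.970
  γ = (4 - (1)·1.918 - (3.4)·-1.970) / (-5.4) = -1.626
Iteration 2:
  α = (11 - (3.8)·-1.970 - (-2)·-1.626) / (9.8) = 1.554
  β = (-8 - (1.7)·1.554 - (-1)·-1.626) / (4.7) = -2.610
  γ = (4 - (1)·1.554 - (3.4)·-2.610) / (-5.4) = -2.096
Iteration 3:
  α = (11 - (3.8)·-2.610 - (-2)·-2.096) / (9.8) = 1.707
  β = (-8 - (1.7)·1.707 - (-1)·-2.096) / (4.7) = -2.766
  γ = (4 - (1)·1.707 - (3.4)·-2.766) / (-5.4) = -2.166
Change: (0.153, -0.156, -0.070) → max |·| = 0.156

0.156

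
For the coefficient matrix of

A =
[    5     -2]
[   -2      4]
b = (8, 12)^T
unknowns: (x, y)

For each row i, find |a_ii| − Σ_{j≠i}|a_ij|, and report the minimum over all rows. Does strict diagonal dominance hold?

row 1: |5| − (2) = 3
row 2: |4| − (2) = 2
minimum over rows = 2 → strictly diagonally dominant (convergence guaranteed)

2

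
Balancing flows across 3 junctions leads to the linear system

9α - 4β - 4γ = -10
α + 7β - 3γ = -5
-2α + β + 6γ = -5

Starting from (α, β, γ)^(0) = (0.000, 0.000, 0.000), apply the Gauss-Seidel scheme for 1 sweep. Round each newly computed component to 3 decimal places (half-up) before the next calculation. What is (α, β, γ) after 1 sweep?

(-1.111, -0.556, -1.111)

Iteration 1:
  α = (-10 - (-4)·0.000 - (-4)·0.000) / (9) = -1.111
  β = (-5 - (1)·-1.111 - (-3)·0.000) / (7) = -0.556
  γ = (-5 - (-2)·-1.111 - (1)·-0.556) / (6) = -1.111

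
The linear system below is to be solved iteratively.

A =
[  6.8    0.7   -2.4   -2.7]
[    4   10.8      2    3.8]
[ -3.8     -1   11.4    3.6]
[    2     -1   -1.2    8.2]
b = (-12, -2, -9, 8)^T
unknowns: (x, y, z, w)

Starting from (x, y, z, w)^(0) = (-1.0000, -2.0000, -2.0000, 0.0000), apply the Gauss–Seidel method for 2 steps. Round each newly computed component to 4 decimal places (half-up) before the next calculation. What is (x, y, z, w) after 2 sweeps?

Iteration 1:
  x = (-12 - (0.7)·-2.0000 - (-2.4)·-2.0000 - (-2.7)·0.0000) / (6.8) = -2.2647
  y = (-2 - (4)·-2.2647 - (2)·-2.0000 - (3.8)·0.0000) / (10.8) = 1.0240
  z = (-9 - (-3.8)·-2.2647 - (-1)·1.0240 - (3.6)·0.0000) / (11.4) = -1.4545
  w = (8 - (2)·-2.2647 - (-1)·1.0240 - (-1.2)·-1.4545) / (8.2) = 1.4400
Iteration 2:
  x = (-12 - (0.7)·1.0240 - (-2.4)·-1.4545 - (-2.7)·1.4400) / (6.8) = -1.8117
  y = (-2 - (4)·-1.8117 - (2)·-1.4545 - (3.8)·1.4400) / (10.8) = 0.2485
  z = (-9 - (-3.8)·-1.8117 - (-1)·0.2485 - (3.6)·1.4400) / (11.4) = -1.8263
  w = (8 - (2)·-1.8117 - (-1)·0.2485 - (-1.2)·-1.8263) / (8.2) = 1.1805

(-1.8117, 0.2485, -1.8263, 1.1805)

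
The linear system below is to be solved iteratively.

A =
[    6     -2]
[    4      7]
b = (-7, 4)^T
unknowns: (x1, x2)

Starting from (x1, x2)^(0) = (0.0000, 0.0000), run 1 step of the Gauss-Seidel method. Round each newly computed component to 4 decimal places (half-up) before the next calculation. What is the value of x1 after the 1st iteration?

Iteration 1:
  x1 = (-7 - (-2)·0.0000) / (6) = -1.1667
  x2 = (4 - (4)·-1.1667) / (7) = 1.2381

-1.1667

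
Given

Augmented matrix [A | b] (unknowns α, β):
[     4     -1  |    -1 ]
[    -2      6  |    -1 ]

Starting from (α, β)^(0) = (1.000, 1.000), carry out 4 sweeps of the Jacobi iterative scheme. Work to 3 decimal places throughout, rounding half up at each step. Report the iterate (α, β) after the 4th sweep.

Iteration 1:
  α = (-1 - (-1)·1.000) / (4) = 0.000
  β = (-1 - (-2)·1.000) / (6) = 0.167
Iteration 2:
  α = (-1 - (-1)·0.167) / (4) = -0.208
  β = (-1 - (-2)·0.000) / (6) = -0.167
Iteration 3:
  α = (-1 - (-1)·-0.167) / (4) = -0.292
  β = (-1 - (-2)·-0.208) / (6) = -0.236
Iteration 4:
  α = (-1 - (-1)·-0.236) / (4) = -0.309
  β = (-1 - (-2)·-0.292) / (6) = -0.264

(-0.309, -0.264)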